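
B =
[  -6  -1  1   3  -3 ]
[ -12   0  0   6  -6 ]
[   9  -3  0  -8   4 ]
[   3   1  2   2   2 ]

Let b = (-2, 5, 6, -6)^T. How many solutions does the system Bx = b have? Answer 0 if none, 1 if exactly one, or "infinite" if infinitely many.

0

Row reduce the augmented matrix [B | b].
R2 ← R2 − (2)·R1: [0, 2, -2, 0, 0, 9]
R3 ← R3 + (3/2)·R1: [0, -9/2, 3/2, -7/2, -1/2, 3]
R4 ← R4 + (1/2)·R1: [0, 1/2, 5/2, 7/2, 1/2, -7]
R3 ← R3 + (9/4)·R2: [0, 0, -3, -7/2, -1/2, 93/4]
R4 ← R4 − (1/4)·R2: [0, 0, 3, 7/2, 1/2, -37/4]
R4 ← R4 + R3: [0, 0, 0, 0, 0, 14]
The echelon form has 4 nonzero rows; the last pivot sits in the augmented column, so rank(B) = 3 but rank([B|b]) = 4.
Since the ranks differ, the system is inconsistent.
It has no solutions.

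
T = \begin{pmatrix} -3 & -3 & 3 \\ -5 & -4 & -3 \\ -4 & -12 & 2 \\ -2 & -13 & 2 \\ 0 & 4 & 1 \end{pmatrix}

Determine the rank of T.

3

Row reduce to echelon form.
R2 ← R2 − (5/3)·R1: [0, 1, -8]
R3 ← R3 − (4/3)·R1: [0, -8, -2]
R4 ← R4 − (2/3)·R1: [0, -11, 0]
R3 ← R3 + (8)·R2: [0, 0, -66]
R4 ← R4 + (11)·R2: [0, 0, -88]
R5 ← R5 − (4)·R2: [0, 0, 33]
R4 ← R4 − (4/3)·R3: [0, 0, 0]
R5 ← R5 + (1/2)·R3: [0, 0, 0]
Echelon form has 3 nonzero rows, so rank(T) = 3.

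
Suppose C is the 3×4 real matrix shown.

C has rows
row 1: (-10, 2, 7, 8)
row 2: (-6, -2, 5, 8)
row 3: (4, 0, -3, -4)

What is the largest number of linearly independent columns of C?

2

Row reduce to echelon form.
R2 ← R2 − (3/5)·R1: [0, -16/5, 4/5, 16/5]
R3 ← R3 + (2/5)·R1: [0, 4/5, -1/5, -4/5]
R3 ← R3 + (1/4)·R2: [0, 0, 0, 0]
Echelon form has 2 nonzero rows, so rank(C) = 2.
The rank gives the maximum number of linearly independent columns: 2.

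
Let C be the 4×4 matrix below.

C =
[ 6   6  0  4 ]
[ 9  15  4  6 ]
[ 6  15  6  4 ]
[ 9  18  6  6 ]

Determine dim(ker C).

Row reduce to echelon form.
R2 ← R2 − (3/2)·R1: [0, 6, 4, 0]
R3 ← R3 − R1: [0, 9, 6, 0]
R4 ← R4 − (3/2)·R1: [0, 9, 6, 0]
R3 ← R3 − (3/2)·R2: [0, 0, 0, 0]
R4 ← R4 − (3/2)·R2: [0, 0, 0, 0]
2 nonzero rows, so rank(C) = 2.
C has 4 columns; by rank–nullity, nullity = 4 − 2 = 2.

2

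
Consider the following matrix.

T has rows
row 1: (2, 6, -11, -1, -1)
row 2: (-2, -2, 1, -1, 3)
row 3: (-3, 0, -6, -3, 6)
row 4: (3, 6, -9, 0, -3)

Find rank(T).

2

Row reduce to echelon form.
R2 ← R2 + R1: [0, 4, -10, -2, 2]
R3 ← R3 + (3/2)·R1: [0, 9, -45/2, -9/2, 9/2]
R4 ← R4 − (3/2)·R1: [0, -3, 15/2, 3/2, -3/2]
R3 ← R3 − (9/4)·R2: [0, 0, 0, 0, 0]
R4 ← R4 + (3/4)·R2: [0, 0, 0, 0, 0]
Echelon form has 2 nonzero rows, so rank(T) = 2.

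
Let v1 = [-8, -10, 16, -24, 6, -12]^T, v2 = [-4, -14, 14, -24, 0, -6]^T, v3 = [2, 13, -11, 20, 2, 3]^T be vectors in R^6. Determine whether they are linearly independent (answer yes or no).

no

Form the matrix with these vectors as rows and row reduce.
R2 ← R2 − (1/2)·R1: [0, -9, 6, -12, -3, 0]
R3 ← R3 + (1/4)·R1: [0, 21/2, -7, 14, 7/2, 0]
R3 ← R3 + (7/6)·R2: [0, 0, 0, 0, 0, 0]
2 nonzero rows, so the 3 vectors span a space of dimension 2.
Since 2 < 3, the vectors are linearly dependent.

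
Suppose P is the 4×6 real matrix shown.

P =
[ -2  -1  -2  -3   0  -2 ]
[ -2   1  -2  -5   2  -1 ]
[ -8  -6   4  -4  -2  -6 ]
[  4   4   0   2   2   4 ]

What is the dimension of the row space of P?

Row reduce to echelon form.
R2 ← R2 − R1: [0, 2, 0, -2, 2, 1]
R3 ← R3 − (4)·R1: [0, -2, 12, 8, -2, 2]
R4 ← R4 + (2)·R1: [0, 2, -4, -4, 2, 0]
R3 ← R3 + R2: [0, 0, 12, 6, 0, 3]
R4 ← R4 − R2: [0, 0, -4, -2, 0, -1]
R4 ← R4 + (1/3)·R3: [0, 0, 0, 0, 0, 0]
Echelon form has 3 nonzero rows, so rank(P) = 3.
The row space has dimension equal to the rank: 3.

3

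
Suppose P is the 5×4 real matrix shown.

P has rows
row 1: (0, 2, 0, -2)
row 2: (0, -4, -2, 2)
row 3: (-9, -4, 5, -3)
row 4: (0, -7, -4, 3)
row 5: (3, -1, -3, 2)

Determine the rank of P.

3

Row reduce to echelon form.
Swap R1 ↔ R3
R5 ← R5 + (1/3)·R1: [0, -7/3, -4/3, 1]
R3 ← R3 + (1/2)·R2: [0, 0, -1, -1]
R4 ← R4 − (7/4)·R2: [0, 0, -1/2, -1/2]
R5 ← R5 − (7/12)·R2: [0, 0, -1/6, -1/6]
R4 ← R4 − (1/2)·R3: [0, 0, 0, 0]
R5 ← R5 − (1/6)·R3: [0, 0, 0, 0]
Echelon form has 3 nonzero rows, so rank(P) = 3.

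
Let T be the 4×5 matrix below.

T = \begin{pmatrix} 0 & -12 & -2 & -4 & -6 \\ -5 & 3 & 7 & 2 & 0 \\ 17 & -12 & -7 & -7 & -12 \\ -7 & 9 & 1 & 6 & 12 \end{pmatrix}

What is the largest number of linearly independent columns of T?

4

Row reduce to echelon form.
Swap R1 ↔ R2
R3 ← R3 + (17/5)·R1: [0, -9/5, 84/5, -1/5, -12]
R4 ← R4 − (7/5)·R1: [0, 24/5, -44/5, 16/5, 12]
R3 ← R3 − (3/20)·R2: [0, 0, 171/10, 2/5, -111/10]
R4 ← R4 + (2/5)·R2: [0, 0, -48/5, 8/5, 48/5]
R4 ← R4 + (32/57)·R3: [0, 0, 0, 104/57, 64/19]
Echelon form has 4 nonzero rows, so rank(T) = 4.
The rank gives the maximum number of linearly independent columns: 4.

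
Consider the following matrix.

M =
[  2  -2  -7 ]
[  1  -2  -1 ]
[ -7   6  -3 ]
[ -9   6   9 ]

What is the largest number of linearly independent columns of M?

3

Row reduce to echelon form.
R2 ← R2 − (1/2)·R1: [0, -1, 5/2]
R3 ← R3 + (7/2)·R1: [0, -1, -55/2]
R4 ← R4 + (9/2)·R1: [0, -3, -45/2]
R3 ← R3 − R2: [0, 0, -30]
R4 ← R4 − (3)·R2: [0, 0, -30]
R4 ← R4 − R3: [0, 0, 0]
Echelon form has 3 nonzero rows, so rank(M) = 3.
The rank gives the maximum number of linearly independent columns: 3.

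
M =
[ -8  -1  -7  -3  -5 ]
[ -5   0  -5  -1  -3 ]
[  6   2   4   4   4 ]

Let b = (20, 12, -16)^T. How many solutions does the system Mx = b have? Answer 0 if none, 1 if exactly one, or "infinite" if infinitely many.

infinite

Row reduce the augmented matrix [M | b].
R2 ← R2 − (5/8)·R1: [0, 5/8, -5/8, 7/8, 1/8, -1/2]
R3 ← R3 + (3/4)·R1: [0, 5/4, -5/4, 7/4, 1/4, -1]
R3 ← R3 − (2)·R2: [0, 0, 0, 0, 0, 0]
The echelon form has 2 nonzero rows, and every pivot lies in the first 5 columns, so rank(M) = rank([M|b]) = 2.
The system is consistent.
rank = 2 < 5 unknowns, so there are infinitely many solutions.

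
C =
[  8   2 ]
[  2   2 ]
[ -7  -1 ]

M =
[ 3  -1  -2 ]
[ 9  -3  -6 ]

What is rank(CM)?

First compute CM:
[[ 42, -14, -28],
 [ 24,  -8, -16],
 [-30,  10,  20]]
Now row reduce the product.
R2 ← R2 − (4/7)·R1: [0, 0, 0]
R3 ← R3 + (5/7)·R1: [0, 0, 0]
1 nonzero row, so rank(CM) = 1.

1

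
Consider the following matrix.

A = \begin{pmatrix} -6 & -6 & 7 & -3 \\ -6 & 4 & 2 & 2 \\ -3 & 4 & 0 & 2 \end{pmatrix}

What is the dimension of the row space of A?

Row reduce to echelon form.
R2 ← R2 − R1: [0, 10, -5, 5]
R3 ← R3 − (1/2)·R1: [0, 7, -7/2, 7/2]
R3 ← R3 − (7/10)·R2: [0, 0, 0, 0]
Echelon form has 2 nonzero rows, so rank(A) = 2.
The row space has dimension equal to the rank: 2.

2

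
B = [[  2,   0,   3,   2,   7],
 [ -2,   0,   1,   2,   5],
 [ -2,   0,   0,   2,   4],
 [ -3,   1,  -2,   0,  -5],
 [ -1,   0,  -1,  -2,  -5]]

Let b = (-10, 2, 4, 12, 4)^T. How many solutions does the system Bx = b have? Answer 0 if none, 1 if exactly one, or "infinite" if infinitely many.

Row reduce the augmented matrix [B | b].
R2 ← R2 + R1: [0, 0, 4, 4, 12, -8]
R3 ← R3 + R1: [0, 0, 3, 4, 11, -6]
R4 ← R4 + (3/2)·R1: [0, 1, 5/2, 3, 11/2, -3]
R5 ← R5 + (1/2)·R1: [0, 0, 1/2, -1, -3/2, -1]
Swap R2 ↔ R4
R4 ← R4 − (4/3)·R3: [0, 0, 0, -4/3, -8/3, 0]
R5 ← R5 − (1/6)·R3: [0, 0, 0, -5/3, -10/3, 0]
R5 ← R5 − (5/4)·R4: [0, 0, 0, 0, 0, 0]
The echelon form has 4 nonzero rows, and every pivot lies in the first 5 columns, so rank(B) = rank([B|b]) = 4.
The system is consistent.
rank = 4 < 5 unknowns, so there are infinitely many solutions.

infinite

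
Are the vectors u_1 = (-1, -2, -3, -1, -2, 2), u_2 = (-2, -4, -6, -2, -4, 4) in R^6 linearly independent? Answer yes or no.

Form the matrix with these vectors as rows and row reduce.
R2 ← R2 − (2)·R1: [0, 0, 0, 0, 0, 0]
1 nonzero row, so the 2 vectors span a space of dimension 1.
Since 1 < 2, the vectors are linearly dependent.

no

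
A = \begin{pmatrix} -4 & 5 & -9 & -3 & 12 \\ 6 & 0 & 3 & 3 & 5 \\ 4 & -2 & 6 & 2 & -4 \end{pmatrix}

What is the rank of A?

3

Row reduce to echelon form.
R2 ← R2 + (3/2)·R1: [0, 15/2, -21/2, -3/2, 23]
R3 ← R3 + R1: [0, 3, -3, -1, 8]
R3 ← R3 − (2/5)·R2: [0, 0, 6/5, -2/5, -6/5]
Echelon form has 3 nonzero rows, so rank(A) = 3.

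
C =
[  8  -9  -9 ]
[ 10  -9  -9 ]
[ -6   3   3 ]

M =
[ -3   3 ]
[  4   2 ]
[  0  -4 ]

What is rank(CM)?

First compute CM:
[[-60,  42],
 [-66,  48],
 [ 30, -24]]
Now row reduce the product.
R2 ← R2 − (11/10)·R1: [0, 9/5]
R3 ← R3 + (1/2)·R1: [0, -3]
R3 ← R3 + (5/3)·R2: [0, 0]
2 nonzero rows, so rank(CM) = 2.

2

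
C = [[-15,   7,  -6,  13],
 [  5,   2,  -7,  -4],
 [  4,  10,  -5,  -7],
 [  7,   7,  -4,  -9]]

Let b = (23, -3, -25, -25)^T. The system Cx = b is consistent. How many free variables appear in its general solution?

0

Row reduce the augmented matrix [C | b].
R2 ← R2 + (1/3)·R1: [0, 13/3, -9, 1/3, 14/3]
R3 ← R3 + (4/15)·R1: [0, 178/15, -33/5, -53/15, -283/15]
R4 ← R4 + (7/15)·R1: [0, 154/15, -34/5, -44/15, -214/15]
R3 ← R3 − (178/65)·R2: [0, 0, 1173/65, -289/65, -2057/65]
R4 ← R4 − (154/65)·R2: [0, 0, 944/65, -242/65, -1646/65]
R4 ← R4 − (944/1173)·R3: [0, 0, 0, -10/69, 10/69]
The echelon form has 4 nonzero rows, and every pivot lies in the first 4 columns, so rank(C) = rank([C|b]) = 4.
The system is consistent.
Free variables = (unknowns) − (rank) = 4 − 4 = 0.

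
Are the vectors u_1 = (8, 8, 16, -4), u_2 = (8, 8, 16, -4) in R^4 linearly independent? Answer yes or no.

Form the matrix with these vectors as rows and row reduce.
R2 ← R2 − R1: [0, 0, 0, 0]
1 nonzero row, so the 2 vectors span a space of dimension 1.
Since 1 < 2, the vectors are linearly dependent.

no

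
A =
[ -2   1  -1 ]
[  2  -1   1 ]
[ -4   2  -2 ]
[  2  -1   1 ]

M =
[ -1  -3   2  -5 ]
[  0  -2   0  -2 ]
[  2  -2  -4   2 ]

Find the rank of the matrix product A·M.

First compute AM:
[[  0,   6,   0,   6],
 [  0,  -6,   0,  -6],
 [  0,  12,   0,  12],
 [  0,  -6,   0,  -6]]
Now row reduce the product.
R2 ← R2 + R1: [0, 0, 0, 0]
R3 ← R3 − (2)·R1: [0, 0, 0, 0]
R4 ← R4 + R1: [0, 0, 0, 0]
1 nonzero row, so rank(AM) = 1.

1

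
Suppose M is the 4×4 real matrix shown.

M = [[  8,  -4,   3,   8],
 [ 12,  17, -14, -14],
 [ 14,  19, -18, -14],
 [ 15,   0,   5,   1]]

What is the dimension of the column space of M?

4

Row reduce to echelon form.
R2 ← R2 − (3/2)·R1: [0, 23, -37/2, -26]
R3 ← R3 − (7/4)·R1: [0, 26, -93/4, -28]
R4 ← R4 − (15/8)·R1: [0, 15/2, -5/8, -14]
R3 ← R3 − (26/23)·R2: [0, 0, -215/92, 32/23]
R4 ← R4 − (15/46)·R2: [0, 0, 995/184, -127/23]
R4 ← R4 + (199/86)·R3: [0, 0, 0, -99/43]
Echelon form has 4 nonzero rows, so rank(M) = 4.
The column space has dimension equal to the rank: 4.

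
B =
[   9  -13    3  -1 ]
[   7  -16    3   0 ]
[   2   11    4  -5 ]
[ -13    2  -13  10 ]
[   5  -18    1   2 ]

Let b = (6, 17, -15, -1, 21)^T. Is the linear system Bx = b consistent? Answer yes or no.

Row reduce the augmented matrix [B | b].
R2 ← R2 − (7/9)·R1: [0, -53/9, 2/3, 7/9, 37/3]
R3 ← R3 − (2/9)·R1: [0, 125/9, 10/3, -43/9, -49/3]
R4 ← R4 + (13/9)·R1: [0, -151/9, -26/3, 77/9, 23/3]
R5 ← R5 − (5/9)·R1: [0, -97/9, -2/3, 23/9, 53/3]
R3 ← R3 + (125/53)·R2: [0, 0, 260/53, -156/53, 676/53]
R4 ← R4 − (151/53)·R2: [0, 0, -560/53, 336/53, -1456/53]
R5 ← R5 − (97/53)·R2: [0, 0, -100/53, 60/53, -260/53]
R4 ← R4 + (28/13)·R3: [0, 0, 0, 0, 0]
R5 ← R5 + (5/13)·R3: [0, 0, 0, 0, 0]
The echelon form has 3 nonzero rows, and every pivot lies in the first 4 columns, so rank(B) = rank([B|b]) = 3.
The system is consistent.

yes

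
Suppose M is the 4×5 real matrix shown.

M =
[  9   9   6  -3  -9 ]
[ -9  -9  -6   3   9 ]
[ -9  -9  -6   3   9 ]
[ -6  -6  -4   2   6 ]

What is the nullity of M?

4

Row reduce to echelon form.
R2 ← R2 + R1: [0, 0, 0, 0, 0]
R3 ← R3 + R1: [0, 0, 0, 0, 0]
R4 ← R4 + (2/3)·R1: [0, 0, 0, 0, 0]
1 nonzero row, so rank(M) = 1.
M has 5 columns; by rank–nullity, nullity = 5 − 1 = 4.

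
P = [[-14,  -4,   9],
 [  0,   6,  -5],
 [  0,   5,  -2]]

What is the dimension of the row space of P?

3

Row reduce to echelon form.
R3 ← R3 − (5/6)·R2: [0, 0, 13/6]
Echelon form has 3 nonzero rows, so rank(P) = 3.
The row space has dimension equal to the rank: 3.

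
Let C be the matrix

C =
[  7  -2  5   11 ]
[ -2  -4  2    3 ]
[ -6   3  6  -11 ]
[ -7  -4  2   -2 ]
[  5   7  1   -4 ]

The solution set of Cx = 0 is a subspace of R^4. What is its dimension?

Row reduce to echelon form.
R2 ← R2 + (2/7)·R1: [0, -32/7, 24/7, 43/7]
R3 ← R3 + (6/7)·R1: [0, 9/7, 72/7, -11/7]
R4 ← R4 + R1: [0, -6, 7, 9]
R5 ← R5 − (5/7)·R1: [0, 59/7, -18/7, -83/7]
R3 ← R3 + (9/32)·R2: [0, 0, 45/4, 5/32]
R4 ← R4 − (21/16)·R2: [0, 0, 5/2, 15/16]
R5 ← R5 + (59/32)·R2: [0, 0, 15/4, -17/32]
R4 ← R4 − (2/9)·R3: [0, 0, 0, 65/72]
R5 ← R5 − (1/3)·R3: [0, 0, 0, -7/12]
R5 ← R5 + (42/65)·R4: [0, 0, 0, 0]
4 nonzero rows, so rank(C) = 4.
C has 4 columns; by rank–nullity, nullity = 4 − 4 = 0.

0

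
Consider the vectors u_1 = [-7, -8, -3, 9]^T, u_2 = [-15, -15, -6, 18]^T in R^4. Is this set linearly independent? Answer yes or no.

yes

Form the matrix with these vectors as rows and row reduce.
R2 ← R2 − (15/7)·R1: [0, 15/7, 3/7, -9/7]
2 nonzero rows, so the 2 vectors span a space of dimension 2.
Since 2 = 2, the vectors are linearly independent.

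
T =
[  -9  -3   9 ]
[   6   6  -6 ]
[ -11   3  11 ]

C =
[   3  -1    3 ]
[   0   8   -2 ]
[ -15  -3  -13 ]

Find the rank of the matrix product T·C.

2

First compute TC:
[[-162, -42, -138],
 [108,  60,  84],
 [-198,   2, -182]]
Now row reduce the product.
R2 ← R2 + (2/3)·R1: [0, 32, -8]
R3 ← R3 − (11/9)·R1: [0, 160/3, -40/3]
R3 ← R3 − (5/3)·R2: [0, 0, 0]
2 nonzero rows, so rank(TC) = 2.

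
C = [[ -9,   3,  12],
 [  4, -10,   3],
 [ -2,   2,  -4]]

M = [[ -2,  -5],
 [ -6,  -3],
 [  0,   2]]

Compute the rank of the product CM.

2

First compute CM:
[[  0,  60],
 [ 52,  16],
 [ -8,  -4]]
Now row reduce the product.
Swap R1 ↔ R2
R3 ← R3 + (2/13)·R1: [0, -20/13]
R3 ← R3 + (1/39)·R2: [0, 0]
2 nonzero rows, so rank(CM) = 2.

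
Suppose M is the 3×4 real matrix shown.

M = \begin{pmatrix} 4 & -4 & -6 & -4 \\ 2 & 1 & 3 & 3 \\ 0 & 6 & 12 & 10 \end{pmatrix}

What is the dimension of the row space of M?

2

Row reduce to echelon form.
R2 ← R2 − (1/2)·R1: [0, 3, 6, 5]
R3 ← R3 − (2)·R2: [0, 0, 0, 0]
Echelon form has 2 nonzero rows, so rank(M) = 2.
The row space has dimension equal to the rank: 2.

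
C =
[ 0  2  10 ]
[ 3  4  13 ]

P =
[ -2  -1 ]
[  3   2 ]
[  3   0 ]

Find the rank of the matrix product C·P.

First compute CP:
[[ 36,   4],
 [ 45,   5]]
Now row reduce the product.
R2 ← R2 − (5/4)·R1: [0, 0]
1 nonzero row, so rank(CP) = 1.

1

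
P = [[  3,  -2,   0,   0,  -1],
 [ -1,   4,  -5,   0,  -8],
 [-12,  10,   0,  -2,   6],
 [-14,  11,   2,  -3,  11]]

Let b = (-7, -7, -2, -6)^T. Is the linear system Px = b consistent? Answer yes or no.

no

Row reduce the augmented matrix [P | b].
R2 ← R2 + (1/3)·R1: [0, 10/3, -5, 0, -25/3, -28/3]
R3 ← R3 + (4)·R1: [0, 2, 0, -2, 2, -30]
R4 ← R4 + (14/3)·R1: [0, 5/3, 2, -3, 19/3, -116/3]
R3 ← R3 − (3/5)·R2: [0, 0, 3, -2, 7, -122/5]
R4 ← R4 − (1/2)·R2: [0, 0, 9/2, -3, 21/2, -34]
R4 ← R4 − (3/2)·R3: [0, 0, 0, 0, 0, 13/5]
The echelon form has 4 nonzero rows; the last pivot sits in the augmented column, so rank(P) = 3 but rank([P|b]) = 4.
Since the ranks differ, the system is inconsistent.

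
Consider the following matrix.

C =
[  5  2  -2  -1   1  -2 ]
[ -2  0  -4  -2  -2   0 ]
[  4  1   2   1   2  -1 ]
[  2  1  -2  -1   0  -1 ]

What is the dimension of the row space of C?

2

Row reduce to echelon form.
R2 ← R2 + (2/5)·R1: [0, 4/5, -24/5, -12/5, -8/5, -4/5]
R3 ← R3 − (4/5)·R1: [0, -3/5, 18/5, 9/5, 6/5, 3/5]
R4 ← R4 − (2/5)·R1: [0, 1/5, -6/5, -3/5, -2/5, -1/5]
R3 ← R3 + (3/4)·R2: [0, 0, 0, 0, 0, 0]
R4 ← R4 − (1/4)·R2: [0, 0, 0, 0, 0, 0]
Echelon form has 2 nonzero rows, so rank(C) = 2.
The row space has dimension equal to the rank: 2.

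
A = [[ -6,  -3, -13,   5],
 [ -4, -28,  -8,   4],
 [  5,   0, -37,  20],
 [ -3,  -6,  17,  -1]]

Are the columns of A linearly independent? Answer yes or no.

Row reduce A to echelon form.
R2 ← R2 − (2/3)·R1: [0, -26, 2/3, 2/3]
R3 ← R3 + (5/6)·R1: [0, -5/2, -287/6, 145/6]
R4 ← R4 − (1/2)·R1: [0, -9/2, 47/2, -7/2]
R3 ← R3 − (5/52)·R2: [0, 0, -1868/39, 940/39]
R4 ← R4 − (9/52)·R2: [0, 0, 304/13, -47/13]
R4 ← R4 + (228/467)·R3: [0, 0, 0, 3807/467]
4 pivots among 4 columns.
Every column is a pivot column, so the columns are linearly independent.

yes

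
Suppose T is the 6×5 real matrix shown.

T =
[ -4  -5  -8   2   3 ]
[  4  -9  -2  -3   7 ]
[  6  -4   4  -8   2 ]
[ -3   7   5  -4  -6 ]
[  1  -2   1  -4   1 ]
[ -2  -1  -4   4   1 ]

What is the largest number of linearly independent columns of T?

Row reduce to echelon form.
R2 ← R2 + R1: [0, -14, -10, -1, 10]
R3 ← R3 + (3/2)·R1: [0, -23/2, -8, -5, 13/2]
R4 ← R4 − (3/4)·R1: [0, 43/4, 11, -11/2, -33/4]
R5 ← R5 + (1/4)·R1: [0, -13/4, -1, -7/2, 7/4]
R6 ← R6 − (1/2)·R1: [0, 3/2, 0, 3, -1/2]
R3 ← R3 − (23/28)·R2: [0, 0, 3/14, -117/28, -12/7]
R4 ← R4 + (43/56)·R2: [0, 0, 93/28, -351/56, -4/7]
R5 ← R5 − (13/56)·R2: [0, 0, 37/28, -183/56, -4/7]
R6 ← R6 + (3/28)·R2: [0, 0, -15/14, 81/28, 4/7]
R4 ← R4 − (31/2)·R3: [0, 0, 0, 117/2, 26]
R5 ← R5 − (37/6)·R3: [0, 0, 0, 45/2, 10]
R6 ← R6 + (5)·R3: [0, 0, 0, -18, -8]
R5 ← R5 − (5/13)·R4: [0, 0, 0, 0, 0]
R6 ← R6 + (4/13)·R4: [0, 0, 0, 0, 0]
Echelon form has 4 nonzero rows, so rank(T) = 4.
The rank gives the maximum number of linearly independent columns: 4.

4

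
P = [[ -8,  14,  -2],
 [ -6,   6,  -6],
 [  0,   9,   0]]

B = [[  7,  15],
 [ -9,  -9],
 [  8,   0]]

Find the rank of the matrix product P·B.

2

First compute PB:
[[-198, -246],
 [-144, -144],
 [-81, -81]]
Now row reduce the product.
R2 ← R2 − (8/11)·R1: [0, 384/11]
R3 ← R3 − (9/22)·R1: [0, 216/11]
R3 ← R3 − (9/16)·R2: [0, 0]
2 nonzero rows, so rank(PB) = 2.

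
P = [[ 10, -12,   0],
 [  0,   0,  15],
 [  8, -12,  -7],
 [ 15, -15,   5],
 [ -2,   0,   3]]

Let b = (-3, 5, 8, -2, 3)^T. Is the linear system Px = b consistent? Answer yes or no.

Row reduce the augmented matrix [P | b].
R3 ← R3 − (4/5)·R1: [0, -12/5, -7, 52/5]
R4 ← R4 − (3/2)·R1: [0, 3, 5, 5/2]
R5 ← R5 + (1/5)·R1: [0, -12/5, 3, 12/5]
Swap R2 ↔ R3
R4 ← R4 + (5/4)·R2: [0, 0, -15/4, 31/2]
R5 ← R5 − R2: [0, 0, 10, -8]
R4 ← R4 + (1/4)·R3: [0, 0, 0, 67/4]
R5 ← R5 − (2/3)·R3: [0, 0, 0, -34/3]
R5 ← R5 + (136/201)·R4: [0, 0, 0, 0]
The echelon form has 4 nonzero rows; the last pivot sits in the augmented column, so rank(P) = 3 but rank([P|b]) = 4.
Since the ranks differ, the system is inconsistent.

no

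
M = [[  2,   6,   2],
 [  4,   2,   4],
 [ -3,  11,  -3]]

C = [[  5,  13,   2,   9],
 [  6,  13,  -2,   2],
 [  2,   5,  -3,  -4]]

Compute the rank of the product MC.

2

First compute MC:
[[ 50, 114, -14,  22],
 [ 40,  98,  -8,  24],
 [ 45,  89, -19,   7]]
Now row reduce the product.
R2 ← R2 − (4/5)·R1: [0, 34/5, 16/5, 32/5]
R3 ← R3 − (9/10)·R1: [0, -68/5, -32/5, -64/5]
R3 ← R3 + (2)·R2: [0, 0, 0, 0]
2 nonzero rows, so rank(MC) = 2.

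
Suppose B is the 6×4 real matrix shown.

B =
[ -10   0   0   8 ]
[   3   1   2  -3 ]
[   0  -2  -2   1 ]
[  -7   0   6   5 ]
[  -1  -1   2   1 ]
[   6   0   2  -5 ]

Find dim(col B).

Row reduce to echelon form.
R2 ← R2 + (3/10)·R1: [0, 1, 2, -3/5]
R4 ← R4 − (7/10)·R1: [0, 0, 6, -3/5]
R5 ← R5 − (1/10)·R1: [0, -1, 2, 1/5]
R6 ← R6 + (3/5)·R1: [0, 0, 2, -1/5]
R3 ← R3 + (2)·R2: [0, 0, 2, -1/5]
R5 ← R5 + R2: [0, 0, 4, -2/5]
R4 ← R4 − (3)·R3: [0, 0, 0, 0]
R5 ← R5 − (2)·R3: [0, 0, 0, 0]
R6 ← R6 − R3: [0, 0, 0, 0]
Echelon form has 3 nonzero rows, so rank(B) = 3.
The column space has dimension equal to the rank: 3.

3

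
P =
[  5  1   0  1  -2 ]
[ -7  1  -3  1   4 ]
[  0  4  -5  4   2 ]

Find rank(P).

2

Row reduce to echelon form.
R2 ← R2 + (7/5)·R1: [0, 12/5, -3, 12/5, 6/5]
R3 ← R3 − (5/3)·R2: [0, 0, 0, 0, 0]
Echelon form has 2 nonzero rows, so rank(P) = 2.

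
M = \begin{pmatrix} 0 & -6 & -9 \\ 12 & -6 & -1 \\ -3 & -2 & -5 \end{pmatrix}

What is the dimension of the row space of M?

Row reduce to echelon form.
Swap R1 ↔ R2
R3 ← R3 + (1/4)·R1: [0, -7/2, -21/4]
R3 ← R3 − (7/12)·R2: [0, 0, 0]
Echelon form has 2 nonzero rows, so rank(M) = 2.
The row space has dimension equal to the rank: 2.

2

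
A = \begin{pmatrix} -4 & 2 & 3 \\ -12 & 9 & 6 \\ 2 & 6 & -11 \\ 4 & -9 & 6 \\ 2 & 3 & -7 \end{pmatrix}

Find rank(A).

3

Row reduce to echelon form.
R2 ← R2 − (3)·R1: [0, 3, -3]
R3 ← R3 + (1/2)·R1: [0, 7, -19/2]
R4 ← R4 + R1: [0, -7, 9]
R5 ← R5 + (1/2)·R1: [0, 4, -11/2]
R3 ← R3 − (7/3)·R2: [0, 0, -5/2]
R4 ← R4 + (7/3)·R2: [0, 0, 2]
R5 ← R5 − (4/3)·R2: [0, 0, -3/2]
R4 ← R4 + (4/5)·R3: [0, 0, 0]
R5 ← R5 − (3/5)·R3: [0, 0, 0]
Echelon form has 3 nonzero rows, so rank(A) = 3.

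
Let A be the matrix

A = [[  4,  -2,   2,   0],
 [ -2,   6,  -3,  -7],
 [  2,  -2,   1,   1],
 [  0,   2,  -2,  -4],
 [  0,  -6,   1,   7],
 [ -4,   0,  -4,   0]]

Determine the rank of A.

3

Row reduce to echelon form.
R2 ← R2 + (1/2)·R1: [0, 5, -2, -7]
R3 ← R3 − (1/2)·R1: [0, -1, 0, 1]
R6 ← R6 + R1: [0, -2, -2, 0]
R3 ← R3 + (1/5)·R2: [0, 0, -2/5, -2/5]
R4 ← R4 − (2/5)·R2: [0, 0, -6/5, -6/5]
R5 ← R5 + (6/5)·R2: [0, 0, -7/5, -7/5]
R6 ← R6 + (2/5)·R2: [0, 0, -14/5, -14/5]
R4 ← R4 − (3)·R3: [0, 0, 0, 0]
R5 ← R5 − (7/2)·R3: [0, 0, 0, 0]
R6 ← R6 − (7)·R3: [0, 0, 0, 0]
Echelon form has 3 nonzero rows, so rank(A) = 3.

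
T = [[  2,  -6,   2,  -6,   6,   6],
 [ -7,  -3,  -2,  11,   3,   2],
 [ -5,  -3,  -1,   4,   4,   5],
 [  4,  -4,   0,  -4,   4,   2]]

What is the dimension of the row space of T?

4

Row reduce to echelon form.
R2 ← R2 + (7/2)·R1: [0, -24, 5, -10, 24, 23]
R3 ← R3 + (5/2)·R1: [0, -18, 4, -11, 19, 20]
R4 ← R4 − (2)·R1: [0, 8, -4, 8, -8, -10]
R3 ← R3 − (3/4)·R2: [0, 0, 1/4, -7/2, 1, 11/4]
R4 ← R4 + (1/3)·R2: [0, 0, -7/3, 14/3, 0, -7/3]
R4 ← R4 + (28/3)·R3: [0, 0, 0, -28, 28/3, 70/3]
Echelon form has 4 nonzero rows, so rank(T) = 4.
The row space has dimension equal to the rank: 4.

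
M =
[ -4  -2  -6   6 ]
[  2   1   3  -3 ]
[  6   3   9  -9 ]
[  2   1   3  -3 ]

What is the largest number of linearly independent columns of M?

Row reduce to echelon form.
R2 ← R2 + (1/2)·R1: [0, 0, 0, 0]
R3 ← R3 + (3/2)·R1: [0, 0, 0, 0]
R4 ← R4 + (1/2)·R1: [0, 0, 0, 0]
Echelon form has 1 nonzero row, so rank(M) = 1.
The rank gives the maximum number of linearly independent columns: 1.

1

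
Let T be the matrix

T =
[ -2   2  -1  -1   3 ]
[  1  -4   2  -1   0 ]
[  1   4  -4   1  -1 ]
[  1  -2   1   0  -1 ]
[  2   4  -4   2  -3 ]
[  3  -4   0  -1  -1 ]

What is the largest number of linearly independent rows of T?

3

Row reduce to echelon form.
R2 ← R2 + (1/2)·R1: [0, -3, 3/2, -3/2, 3/2]
R3 ← R3 + (1/2)·R1: [0, 5, -9/2, 1/2, 1/2]
R4 ← R4 + (1/2)·R1: [0, -1, 1/2, -1/2, 1/2]
R5 ← R5 + R1: [0, 6, -5, 1, 0]
R6 ← R6 + (3/2)·R1: [0, -1, -3/2, -5/2, 7/2]
R3 ← R3 + (5/3)·R2: [0, 0, -2, -2, 3]
R4 ← R4 − (1/3)·R2: [0, 0, 0, 0, 0]
R5 ← R5 + (2)·R2: [0, 0, -2, -2, 3]
R6 ← R6 − (1/3)·R2: [0, 0, -2, -2, 3]
R5 ← R5 − R3: [0, 0, 0, 0, 0]
R6 ← R6 − R3: [0, 0, 0, 0, 0]
Echelon form has 3 nonzero rows, so rank(T) = 3.
The rank gives the maximum number of linearly independent rows: 3.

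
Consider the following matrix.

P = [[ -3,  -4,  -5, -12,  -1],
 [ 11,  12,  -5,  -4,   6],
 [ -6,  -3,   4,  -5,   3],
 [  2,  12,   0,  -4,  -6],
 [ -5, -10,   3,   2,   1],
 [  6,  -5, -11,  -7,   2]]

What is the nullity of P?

0

Row reduce to echelon form.
R2 ← R2 + (11/3)·R1: [0, -8/3, -70/3, -48, 7/3]
R3 ← R3 − (2)·R1: [0, 5, 14, 19, 5]
R4 ← R4 + (2/3)·R1: [0, 28/3, -10/3, -12, -20/3]
R5 ← R5 − (5/3)·R1: [0, -10/3, 34/3, 22, 8/3]
R6 ← R6 + (2)·R1: [0, -13, -21, -31, 0]
R3 ← R3 + (15/8)·R2: [0, 0, -119/4, -71, 75/8]
R4 ← R4 + (7/2)·R2: [0, 0, -85, -180, 3/2]
R5 ← R5 − (5/4)·R2: [0, 0, 81/2, 82, -1/4]
R6 ← R6 − (39/8)·R2: [0, 0, 371/4, 203, -91/8]
R4 ← R4 − (20/7)·R3: [0, 0, 0, 160/7, -177/7]
R5 ← R5 + (162/119)·R3: [0, 0, 0, -1744/119, 1489/119]
R6 ← R6 + (53/17)·R3: [0, 0, 0, -312/17, 607/34]
R5 ← R5 + (109/170)·R4: [0, 0, 0, 0, -37/10]
R6 ← R6 + (273/340)·R4: [0, 0, 0, 0, -49/20]
R6 ← R6 − (49/74)·R5: [0, 0, 0, 0, 0]
5 nonzero rows, so rank(P) = 5.
P has 5 columns; by rank–nullity, nullity = 5 − 5 = 0.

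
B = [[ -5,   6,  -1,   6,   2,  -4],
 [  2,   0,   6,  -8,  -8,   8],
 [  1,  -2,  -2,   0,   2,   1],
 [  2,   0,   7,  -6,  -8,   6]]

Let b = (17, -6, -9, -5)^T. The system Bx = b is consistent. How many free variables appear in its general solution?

2

Row reduce the augmented matrix [B | b].
R2 ← R2 + (2/5)·R1: [0, 12/5, 28/5, -28/5, -36/5, 32/5, 4/5]
R3 ← R3 + (1/5)·R1: [0, -4/5, -11/5, 6/5, 12/5, 1/5, -28/5]
R4 ← R4 + (2/5)·R1: [0, 12/5, 33/5, -18/5, -36/5, 22/5, 9/5]
R3 ← R3 + (1/3)·R2: [0, 0, -1/3, -2/3, 0, 7/3, -16/3]
R4 ← R4 − R2: [0, 0, 1, 2, 0, -2, 1]
R4 ← R4 + (3)·R3: [0, 0, 0, 0, 0, 5, -15]
The echelon form has 4 nonzero rows, and every pivot lies in the first 6 columns, so rank(B) = rank([B|b]) = 4.
The system is consistent.
Free variables = (unknowns) − (rank) = 6 − 4 = 2.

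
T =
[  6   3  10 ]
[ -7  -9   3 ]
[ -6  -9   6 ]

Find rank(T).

Row reduce to echelon form.
R2 ← R2 + (7/6)·R1: [0, -11/2, 44/3]
R3 ← R3 + R1: [0, -6, 16]
R3 ← R3 − (12/11)·R2: [0, 0, 0]
Echelon form has 2 nonzero rows, so rank(T) = 2.

2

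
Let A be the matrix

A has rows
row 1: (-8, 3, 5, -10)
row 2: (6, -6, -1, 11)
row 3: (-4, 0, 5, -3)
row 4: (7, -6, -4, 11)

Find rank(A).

Row reduce to echelon form.
R2 ← R2 + (3/4)·R1: [0, -15/4, 11/4, 7/2]
R3 ← R3 − (1/2)·R1: [0, -3/2, 5/2, 2]
R4 ← R4 + (7/8)·R1: [0, -27/8, 3/8, 9/4]
R3 ← R3 − (2/5)·R2: [0, 0, 7/5, 3/5]
R4 ← R4 − (9/10)·R2: [0, 0, -21/10, -9/10]
R4 ← R4 + (3/2)·R3: [0, 0, 0, 0]
Echelon form has 3 nonzero rows, so rank(A) = 3.

3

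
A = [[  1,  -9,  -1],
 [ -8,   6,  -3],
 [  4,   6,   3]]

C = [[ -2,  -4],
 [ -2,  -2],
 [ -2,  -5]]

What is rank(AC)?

2

First compute AC:
[[ 18,  19],
 [ 10,  35],
 [-26, -43]]
Now row reduce the product.
R2 ← R2 − (5/9)·R1: [0, 220/9]
R3 ← R3 + (13/9)·R1: [0, -140/9]
R3 ← R3 + (7/11)·R2: [0, 0]
2 nonzero rows, so rank(AC) = 2.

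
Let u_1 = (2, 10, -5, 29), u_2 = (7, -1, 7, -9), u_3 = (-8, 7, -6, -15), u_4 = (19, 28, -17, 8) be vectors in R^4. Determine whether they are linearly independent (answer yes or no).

Form the matrix with these vectors as rows and row reduce.
R2 ← R2 − (7/2)·R1: [0, -36, 49/2, -221/2]
R3 ← R3 + (4)·R1: [0, 47, -26, 101]
R4 ← R4 − (19/2)·R1: [0, -67, 61/2, -535/2]
R3 ← R3 + (47/36)·R2: [0, 0, 431/72, -3115/72]
R4 ← R4 − (67/36)·R2: [0, 0, -1087/72, -4453/72]
R4 ← R4 + (1087/431)·R3: [0, 0, 0, -73684/431]
4 nonzero rows, so the 4 vectors span a space of dimension 4.
Since 4 = 4, the vectors are linearly independent.

yes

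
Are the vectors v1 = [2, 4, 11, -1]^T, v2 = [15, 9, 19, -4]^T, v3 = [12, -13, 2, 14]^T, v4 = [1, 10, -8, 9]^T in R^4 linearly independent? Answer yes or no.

yes

Form the matrix with these vectors as rows and row reduce.
R2 ← R2 − (15/2)·R1: [0, -21, -127/2, 7/2]
R3 ← R3 − (6)·R1: [0, -37, -64, 20]
R4 ← R4 − (1/2)·R1: [0, 8, -27/2, 19/2]
R3 ← R3 − (37/21)·R2: [0, 0, 2011/42, 83/6]
R4 ← R4 + (8/21)·R2: [0, 0, -1583/42, 65/6]
R4 ← R4 + (1583/2011)·R3: [0, 0, 0, 43684/2011]
4 nonzero rows, so the 4 vectors span a space of dimension 4.
Since 4 = 4, the vectors are linearly independent.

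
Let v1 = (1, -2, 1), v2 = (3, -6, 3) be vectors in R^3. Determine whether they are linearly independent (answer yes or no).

no

Form the matrix with these vectors as rows and row reduce.
R2 ← R2 − (3)·R1: [0, 0, 0]
1 nonzero row, so the 2 vectors span a space of dimension 1.
Since 1 < 2, the vectors are linearly dependent.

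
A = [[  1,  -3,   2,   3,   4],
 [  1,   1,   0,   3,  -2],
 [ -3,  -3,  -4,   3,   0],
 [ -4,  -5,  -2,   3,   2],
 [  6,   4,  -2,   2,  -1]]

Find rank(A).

4

Row reduce to echelon form.
R2 ← R2 − R1: [0, 4, -2, 0, -6]
R3 ← R3 + (3)·R1: [0, -12, 2, 12, 12]
R4 ← R4 + (4)·R1: [0, -17, 6, 15, 18]
R5 ← R5 − (6)·R1: [0, 22, -14, -16, -25]
R3 ← R3 + (3)·R2: [0, 0, -4, 12, -6]
R4 ← R4 + (17/4)·R2: [0, 0, -5/2, 15, -15/2]
R5 ← R5 − (11/2)·R2: [0, 0, -3, -16, 8]
R4 ← R4 − (5/8)·R3: [0, 0, 0, 15/2, -15/4]
R5 ← R5 − (3/4)·R3: [0, 0, 0, -25, 25/2]
R5 ← R5 + (10/3)·R4: [0, 0, 0, 0, 0]
Echelon form has 4 nonzero rows, so rank(A) = 4.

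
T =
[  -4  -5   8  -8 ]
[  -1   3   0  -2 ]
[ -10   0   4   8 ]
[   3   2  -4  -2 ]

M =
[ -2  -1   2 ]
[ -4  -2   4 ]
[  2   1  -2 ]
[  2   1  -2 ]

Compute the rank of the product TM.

First compute TM:
[[ 28,  14, -28],
 [-14,  -7,  14],
 [ 44,  22, -44],
 [-26, -13,  26]]
Now row reduce the product.
R2 ← R2 + (1/2)·R1: [0, 0, 0]
R3 ← R3 − (11/7)·R1: [0, 0, 0]
R4 ← R4 + (13/14)·R1: [0, 0, 0]
1 nonzero row, so rank(TM) = 1.

1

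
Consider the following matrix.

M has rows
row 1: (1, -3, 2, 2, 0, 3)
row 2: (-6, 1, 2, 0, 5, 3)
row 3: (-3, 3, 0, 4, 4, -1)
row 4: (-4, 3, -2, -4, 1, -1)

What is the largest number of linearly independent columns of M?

Row reduce to echelon form.
R2 ← R2 + (6)·R1: [0, -17, 14, 12, 5, 21]
R3 ← R3 + (3)·R1: [0, -6, 6, 10, 4, 8]
R4 ← R4 + (4)·R1: [0, -9, 6, 4, 1, 11]
R3 ← R3 − (6/17)·R2: [0, 0, 18/17, 98/17, 38/17, 10/17]
R4 ← R4 − (9/17)·R2: [0, 0, -24/17, -40/17, -28/17, -2/17]
R4 ← R4 + (4/3)·R3: [0, 0, 0, 16/3, 4/3, 2/3]
Echelon form has 4 nonzero rows, so rank(M) = 4.
The rank gives the maximum number of linearly independent columns: 4.

4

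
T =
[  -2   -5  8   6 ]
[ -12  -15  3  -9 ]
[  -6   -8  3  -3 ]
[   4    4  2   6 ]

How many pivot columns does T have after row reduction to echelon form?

2

Row reduce to echelon form.
R2 ← R2 − (6)·R1: [0, 15, -45, -45]
R3 ← R3 − (3)·R1: [0, 7, -21, -21]
R4 ← R4 + (2)·R1: [0, -6, 18, 18]
R3 ← R3 − (7/15)·R2: [0, 0, 0, 0]
R4 ← R4 + (2/5)·R2: [0, 0, 0, 0]
Echelon form has 2 nonzero rows, so rank(T) = 2.
Each nonzero row contributes one pivot column: 2 pivot columns.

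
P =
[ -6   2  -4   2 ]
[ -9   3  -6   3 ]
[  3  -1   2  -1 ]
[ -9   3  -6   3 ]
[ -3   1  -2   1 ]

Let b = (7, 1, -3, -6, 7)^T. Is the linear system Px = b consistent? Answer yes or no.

Row reduce the augmented matrix [P | b].
R2 ← R2 − (3/2)·R1: [0, 0, 0, 0, -19/2]
R3 ← R3 + (1/2)·R1: [0, 0, 0, 0, 1/2]
R4 ← R4 − (3/2)·R1: [0, 0, 0, 0, -33/2]
R5 ← R5 − (1/2)·R1: [0, 0, 0, 0, 7/2]
R3 ← R3 + (1/19)·R2: [0, 0, 0, 0, 0]
R4 ← R4 − (33/19)·R2: [0, 0, 0, 0, 0]
R5 ← R5 + (7/19)·R2: [0, 0, 0, 0, 0]
The echelon form has 2 nonzero rows; the last pivot sits in the augmented column, so rank(P) = 1 but rank([P|b]) = 2.
Since the ranks differ, the system is inconsistent.

no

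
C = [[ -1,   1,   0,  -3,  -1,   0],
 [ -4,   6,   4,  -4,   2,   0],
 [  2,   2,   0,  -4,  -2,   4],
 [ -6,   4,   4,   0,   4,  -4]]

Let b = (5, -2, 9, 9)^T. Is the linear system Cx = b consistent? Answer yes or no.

Row reduce the augmented matrix [C | b].
R2 ← R2 − (4)·R1: [0, 2, 4, 8, 6, 0, -22]
R3 ← R3 + (2)·R1: [0, 4, 0, -10, -4, 4, 19]
R4 ← R4 − (6)·R1: [0, -2, 4, 18, 10, -4, -21]
R3 ← R3 − (2)·R2: [0, 0, -8, -26, -16, 4, 63]
R4 ← R4 + R2: [0, 0, 8, 26, 16, -4, -43]
R4 ← R4 + R3: [0, 0, 0, 0, 0, 0, 20]
The echelon form has 4 nonzero rows; the last pivot sits in the augmented column, so rank(C) = 3 but rank([C|b]) = 4.
Since the ranks differ, the system is inconsistent.

no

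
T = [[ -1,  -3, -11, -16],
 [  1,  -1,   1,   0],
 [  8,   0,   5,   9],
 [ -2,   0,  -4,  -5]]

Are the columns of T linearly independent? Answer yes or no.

no

Row reduce T to echelon form.
R2 ← R2 + R1: [0, -4, -10, -16]
R3 ← R3 + (8)·R1: [0, -24, -83, -119]
R4 ← R4 − (2)·R1: [0, 6, 18, 27]
R3 ← R3 − (6)·R2: [0, 0, -23, -23]
R4 ← R4 + (3/2)·R2: [0, 0, 3, 3]
R4 ← R4 + (3/23)·R3: [0, 0, 0, 0]
3 pivots among 4 columns.
Only 3 < 4 pivot columns, so the columns are linearly dependent.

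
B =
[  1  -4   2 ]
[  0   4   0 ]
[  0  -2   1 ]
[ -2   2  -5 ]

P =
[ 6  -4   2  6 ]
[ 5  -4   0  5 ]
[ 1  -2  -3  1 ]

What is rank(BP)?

First compute BP:
[[-12,   8,  -4, -12],
 [ 20, -16,   0,  20],
 [ -9,   6,  -3,  -9],
 [ -7,  10,  11,  -7]]
Now row reduce the product.
R2 ← R2 + (5/3)·R1: [0, -8/3, -20/3, 0]
R3 ← R3 − (3/4)·R1: [0, 0, 0, 0]
R4 ← R4 − (7/12)·R1: [0, 16/3, 40/3, 0]
R4 ← R4 + (2)·R2: [0, 0, 0, 0]
2 nonzero rows, so rank(BP) = 2.

2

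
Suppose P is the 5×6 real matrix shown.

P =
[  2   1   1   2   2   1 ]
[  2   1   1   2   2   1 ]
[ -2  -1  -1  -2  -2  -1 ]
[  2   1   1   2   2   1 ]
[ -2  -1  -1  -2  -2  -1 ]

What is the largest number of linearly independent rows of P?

Row reduce to echelon form.
R2 ← R2 − R1: [0, 0, 0, 0, 0, 0]
R3 ← R3 + R1: [0, 0, 0, 0, 0, 0]
R4 ← R4 − R1: [0, 0, 0, 0, 0, 0]
R5 ← R5 + R1: [0, 0, 0, 0, 0, 0]
Echelon form has 1 nonzero row, so rank(P) = 1.
The rank gives the maximum number of linearly independent rows: 1.

1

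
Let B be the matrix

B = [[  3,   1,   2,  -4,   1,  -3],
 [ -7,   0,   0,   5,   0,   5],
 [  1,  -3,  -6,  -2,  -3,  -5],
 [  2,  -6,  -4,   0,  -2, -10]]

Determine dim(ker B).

2

Row reduce to echelon form.
R2 ← R2 + (7/3)·R1: [0, 7/3, 14/3, -13/3, 7/3, -2]
R3 ← R3 − (1/3)·R1: [0, -10/3, -20/3, -2/3, -10/3, -4]
R4 ← R4 − (2/3)·R1: [0, -20/3, -16/3, 8/3, -8/3, -8]
R3 ← R3 + (10/7)·R2: [0, 0, 0, -48/7, 0, -48/7]
R4 ← R4 + (20/7)·R2: [0, 0, 8, -68/7, 4, -96/7]
Swap R3 ↔ R4
4 nonzero rows, so rank(B) = 4.
B has 6 columns; by rank–nullity, nullity = 6 − 4 = 2.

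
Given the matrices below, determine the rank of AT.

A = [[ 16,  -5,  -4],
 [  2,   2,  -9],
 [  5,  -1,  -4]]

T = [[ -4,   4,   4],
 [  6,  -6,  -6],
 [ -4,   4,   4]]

1

First compute AT:
[[-78,  78,  78],
 [ 40, -40, -40],
 [-10,  10,  10]]
Now row reduce the product.
R2 ← R2 + (20/39)·R1: [0, 0, 0]
R3 ← R3 − (5/39)·R1: [0, 0, 0]
1 nonzero row, so rank(AT) = 1.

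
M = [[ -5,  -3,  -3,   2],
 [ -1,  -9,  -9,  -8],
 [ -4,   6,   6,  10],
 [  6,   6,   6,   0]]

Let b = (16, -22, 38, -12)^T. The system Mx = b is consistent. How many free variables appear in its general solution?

2

Row reduce the augmented matrix [M | b].
R2 ← R2 − (1/5)·R1: [0, -42/5, -42/5, -42/5, -126/5]
R3 ← R3 − (4/5)·R1: [0, 42/5, 42/5, 42/5, 126/5]
R4 ← R4 + (6/5)·R1: [0, 12/5, 12/5, 12/5, 36/5]
R3 ← R3 + R2: [0, 0, 0, 0, 0]
R4 ← R4 + (2/7)·R2: [0, 0, 0, 0, 0]
The echelon form has 2 nonzero rows, and every pivot lies in the first 4 columns, so rank(M) = rank([M|b]) = 2.
The system is consistent.
Free variables = (unknowns) − (rank) = 4 − 2 = 2.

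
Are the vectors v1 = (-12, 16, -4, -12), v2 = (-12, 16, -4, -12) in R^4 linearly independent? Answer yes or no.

no

Form the matrix with these vectors as rows and row reduce.
R2 ← R2 − R1: [0, 0, 0, 0]
1 nonzero row, so the 2 vectors span a space of dimension 1.
Since 1 < 2, the vectors are linearly dependent.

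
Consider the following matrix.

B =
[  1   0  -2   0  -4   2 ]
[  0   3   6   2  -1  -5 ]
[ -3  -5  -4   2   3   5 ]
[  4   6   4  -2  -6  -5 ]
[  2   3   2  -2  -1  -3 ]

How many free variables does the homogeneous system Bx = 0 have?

3

Row reduce to echelon form.
R3 ← R3 + (3)·R1: [0, -5, -10, 2, -9, 11]
R4 ← R4 − (4)·R1: [0, 6, 12, -2, 10, -13]
R5 ← R5 − (2)·R1: [0, 3, 6, -2, 7, -7]
R3 ← R3 + (5/3)·R2: [0, 0, 0, 16/3, -32/3, 8/3]
R4 ← R4 − (2)·R2: [0, 0, 0, -6, 12, -3]
R5 ← R5 − R2: [0, 0, 0, -4, 8, -2]
R4 ← R4 + (9/8)·R3: [0, 0, 0, 0, 0, 0]
R5 ← R5 + (3/4)·R3: [0, 0, 0, 0, 0, 0]
3 nonzero rows, so rank(B) = 3.
B has 6 columns; by rank–nullity, nullity = 6 − 3 = 3.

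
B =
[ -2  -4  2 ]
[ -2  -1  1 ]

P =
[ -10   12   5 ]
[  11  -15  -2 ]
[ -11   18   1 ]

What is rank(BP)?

2

First compute BP:
[[-46,  72,   0],
 [ -2,   9,  -7]]
Now row reduce the product.
R2 ← R2 − (1/23)·R1: [0, 135/23, -7]
2 nonzero rows, so rank(BP) = 2.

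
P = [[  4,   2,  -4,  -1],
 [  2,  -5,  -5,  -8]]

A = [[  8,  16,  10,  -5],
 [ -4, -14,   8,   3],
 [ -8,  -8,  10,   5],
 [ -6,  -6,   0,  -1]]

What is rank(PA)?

First compute PA:
[[ 62,  74,  16, -33],
 [124, 190, -70, -42]]
Now row reduce the product.
R2 ← R2 − (2)·R1: [0, 42, -102, 24]
2 nonzero rows, so rank(PA) = 2.

2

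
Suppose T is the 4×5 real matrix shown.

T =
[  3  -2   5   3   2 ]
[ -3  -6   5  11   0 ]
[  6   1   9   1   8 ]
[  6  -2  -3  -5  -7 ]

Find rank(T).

3

Row reduce to echelon form.
R2 ← R2 + R1: [0, -8, 10, 14, 2]
R3 ← R3 − (2)·R1: [0, 5, -1, -5, 4]
R4 ← R4 − (2)·R1: [0, 2, -13, -11, -11]
R3 ← R3 + (5/8)·R2: [0, 0, 21/4, 15/4, 21/4]
R4 ← R4 + (1/4)·R2: [0, 0, -21/2, -15/2, -21/2]
R4 ← R4 + (2)·R3: [0, 0, 0, 0, 0]
Echelon form has 3 nonzero rows, so rank(T) = 3.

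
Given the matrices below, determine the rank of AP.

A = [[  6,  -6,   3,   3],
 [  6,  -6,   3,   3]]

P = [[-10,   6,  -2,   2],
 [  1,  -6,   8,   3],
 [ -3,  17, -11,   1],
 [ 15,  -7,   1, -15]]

First compute AP:
[[-30, 102, -90, -48],
 [-30, 102, -90, -48]]
Now row reduce the product.
R2 ← R2 − R1: [0, 0, 0, 0]
1 nonzero row, so rank(AP) = 1.

1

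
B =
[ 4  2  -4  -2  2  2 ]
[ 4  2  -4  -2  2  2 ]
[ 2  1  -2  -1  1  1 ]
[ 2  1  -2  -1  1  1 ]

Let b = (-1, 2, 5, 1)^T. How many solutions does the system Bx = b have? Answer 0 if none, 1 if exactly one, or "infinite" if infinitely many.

0

Row reduce the augmented matrix [B | b].
R2 ← R2 − R1: [0, 0, 0, 0, 0, 0, 3]
R3 ← R3 − (1/2)·R1: [0, 0, 0, 0, 0, 0, 11/2]
R4 ← R4 − (1/2)·R1: [0, 0, 0, 0, 0, 0, 3/2]
R3 ← R3 − (11/6)·R2: [0, 0, 0, 0, 0, 0, 0]
R4 ← R4 − (1/2)·R2: [0, 0, 0, 0, 0, 0, 0]
The echelon form has 2 nonzero rows; the last pivot sits in the augmented column, so rank(B) = 1 but rank([B|b]) = 2.
Since the ranks differ, the system is inconsistent.
It has no solutions.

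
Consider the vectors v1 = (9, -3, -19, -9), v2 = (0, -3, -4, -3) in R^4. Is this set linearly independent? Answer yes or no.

Form the matrix with these vectors as rows and row reduce.
2 nonzero rows, so the 2 vectors span a space of dimension 2.
Since 2 = 2, the vectors are linearly independent.

yes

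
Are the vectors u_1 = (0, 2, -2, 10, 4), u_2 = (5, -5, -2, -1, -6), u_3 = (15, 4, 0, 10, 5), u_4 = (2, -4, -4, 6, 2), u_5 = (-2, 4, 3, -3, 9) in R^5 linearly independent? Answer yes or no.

Form the matrix with these vectors as rows and row reduce.
Swap R1 ↔ R2
R3 ← R3 − (3)·R1: [0, 19, 6, 13, 23]
R4 ← R4 − (2/5)·R1: [0, -2, -16/5, 32/5, 22/5]
R5 ← R5 + (2/5)·R1: [0, 2, 11/5, -17/5, 33/5]
R3 ← R3 − (19/2)·R2: [0, 0, 25, -82, -15]
R4 ← R4 + R2: [0, 0, -26/5, 82/5, 42/5]
R5 ← R5 − R2: [0, 0, 21/5, -67/5, 13/5]
R4 ← R4 + (26/125)·R3: [0, 0, 0, -82/125, 132/25]
R5 ← R5 − (21/125)·R3: [0, 0, 0, 47/125, 128/25]
R5 ← R5 + (47/82)·R4: [0, 0, 0, 0, 334/41]
5 nonzero rows, so the 5 vectors span a space of dimension 5.
Since 5 = 5, the vectors are linearly independent.

yes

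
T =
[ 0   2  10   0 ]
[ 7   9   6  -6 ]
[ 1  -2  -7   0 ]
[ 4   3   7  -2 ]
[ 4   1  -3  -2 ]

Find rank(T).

Row reduce to echelon form.
Swap R1 ↔ R2
R3 ← R3 − (1/7)·R1: [0, -23/7, -55/7, 6/7]
R4 ← R4 − (4/7)·R1: [0, -15/7, 25/7, 10/7]
R5 ← R5 − (4/7)·R1: [0, -29/7, -45/7, 10/7]
R3 ← R3 + (23/14)·R2: [0, 0, 60/7, 6/7]
R4 ← R4 + (15/14)·R2: [0, 0, 100/7, 10/7]
R5 ← R5 + (29/14)·R2: [0, 0, 100/7, 10/7]
R4 ← R4 − (5/3)·R3: [0, 0, 0, 0]
R5 ← R5 − (5/3)·R3: [0, 0, 0, 0]
Echelon form has 3 nonzero rows, so rank(T) = 3.

3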